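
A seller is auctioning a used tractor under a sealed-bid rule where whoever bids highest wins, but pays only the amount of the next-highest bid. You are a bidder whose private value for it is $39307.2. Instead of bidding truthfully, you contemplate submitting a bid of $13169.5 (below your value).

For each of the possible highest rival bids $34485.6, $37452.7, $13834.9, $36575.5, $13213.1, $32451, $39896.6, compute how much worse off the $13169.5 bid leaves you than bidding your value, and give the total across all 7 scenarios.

The deviation costs you only when the competing bid falls strictly between $13169.5 and $39307.2; elsewhere both bids give the same outcome.
$34485.6: truthful payoff $4821.6, deviation payoff $0 → loss $4821.6.
$37452.7: truthful payoff $1854.5, deviation payoff $0 → loss $1854.5.
$13834.9: truthful payoff $25472.3, deviation payoff $0 → loss $25472.3.
$36575.5: truthful payoff $2731.7, deviation payoff $0 → loss $2731.7.
$13213.1: truthful payoff $26094.1, deviation payoff $0 → loss $26094.1.
$32451: truthful payoff $6856.2, deviation payoff $0 → loss $6856.2.
$39896.6: outcomes coincide → loss $0.
Total loss = $4821.6 + $1854.5 + $25472.3 + $2731.7 + $26094.1 + $6856.2 = $67830.4.
Because the price is fixed by the runner-up's bid, deviating from your value can only change a good outcome into a bad one — never the reverse.

$67830.4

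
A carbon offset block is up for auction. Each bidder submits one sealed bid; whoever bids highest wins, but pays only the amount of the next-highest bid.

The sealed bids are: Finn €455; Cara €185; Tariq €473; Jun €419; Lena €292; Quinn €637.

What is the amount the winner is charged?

Highest bid: Quinn at €637, so Quinn wins.
Second-highest bid: Tariq at €473 — that is the price the winner pays.

€473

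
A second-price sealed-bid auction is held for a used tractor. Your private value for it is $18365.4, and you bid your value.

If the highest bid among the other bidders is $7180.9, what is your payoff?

$11184.5

Your bid $18365.4 exceeds the highest competing bid $7180.9, so you win.
In a second-price auction the winner pays the second-highest bid, $7180.9.
Payoff = value − price = $18365.4 − $7180.9 = $11184.5.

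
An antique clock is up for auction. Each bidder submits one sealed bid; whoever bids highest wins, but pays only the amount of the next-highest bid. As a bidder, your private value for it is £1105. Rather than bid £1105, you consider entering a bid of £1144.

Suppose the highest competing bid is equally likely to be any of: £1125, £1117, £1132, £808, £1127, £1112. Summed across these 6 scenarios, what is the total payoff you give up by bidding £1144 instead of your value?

£88

The deviation costs you only when the competing bid falls strictly between £1105 and £1144; elsewhere both bids give the same outcome.
£1125: truthful payoff £0, deviation payoff −£20 → loss £20.
£1117: truthful payoff £0, deviation payoff −£12 → loss £12.
£1132: truthful payoff £0, deviation payoff −£27 → loss £27.
£808: outcomes coincide → loss £0.
£1127: truthful payoff £0, deviation payoff −£22 → loss £22.
£1112: truthful payoff £0, deviation payoff −£7 → loss £7.
Total loss = £20 + £12 + £27 + £22 + £7 = £88.
Because the price is fixed by the runner-up's bid, deviating from your value can only change a good outcome into a bad one — never the reverse.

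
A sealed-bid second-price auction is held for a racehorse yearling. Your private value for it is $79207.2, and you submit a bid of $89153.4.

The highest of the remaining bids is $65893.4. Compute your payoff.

Your bid $89153.4 exceeds the highest competing bid $65893.4, so you win.
In a second-price auction the winner pays the second-highest bid, $65893.4.
Payoff = value − price = $79207.2 − $65893.4 = $13313.8.

$13313.8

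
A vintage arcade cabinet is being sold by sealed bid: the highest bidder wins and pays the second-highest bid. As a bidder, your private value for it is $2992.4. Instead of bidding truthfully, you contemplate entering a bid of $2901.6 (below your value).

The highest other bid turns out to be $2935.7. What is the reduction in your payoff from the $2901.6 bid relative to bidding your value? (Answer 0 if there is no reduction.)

Bidding your value $2992.4: you win (since $2992.4 > $2935.7) and pay $2935.7. Payoff $56.7.
Bidding $2901.6: you lose. Payoff $0.
The competing bid $2935.7 lies between your shaded bid and your value, so underbidding forfeits an item you could have won at a profitable price.
Loss from deviating = $56.7 − ($0) = $56.7.

$56.7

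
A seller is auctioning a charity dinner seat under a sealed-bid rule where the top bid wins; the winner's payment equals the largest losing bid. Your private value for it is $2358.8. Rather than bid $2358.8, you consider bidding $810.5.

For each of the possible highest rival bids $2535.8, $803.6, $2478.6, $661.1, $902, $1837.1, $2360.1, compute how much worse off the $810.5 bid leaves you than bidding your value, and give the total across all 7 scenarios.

$1978.5

The deviation costs you only when the competing bid falls strictly between $810.5 and $2358.8; elsewhere both bids give the same outcome.
$2535.8: outcomes coincide → loss $0.
$803.6: outcomes coincide → loss $0.
$2478.6: outcomes coincide → loss $0.
$661.1: outcomes coincide → loss $0.
$902: truthful payoff $1456.8, deviation payoff $0 → loss $1456.8.
$1837.1: truthful payoff $521.7, deviation payoff $0 → loss $521.7.
$2360.1: outcomes coincide → loss $0.
Total loss = $1456.8 + $521.7 = $1978.5.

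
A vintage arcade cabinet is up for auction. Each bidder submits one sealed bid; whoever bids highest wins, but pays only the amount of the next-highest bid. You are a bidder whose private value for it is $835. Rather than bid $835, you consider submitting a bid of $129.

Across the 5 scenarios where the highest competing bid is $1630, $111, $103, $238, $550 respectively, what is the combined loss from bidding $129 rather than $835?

The deviation costs you only when the competing bid falls strictly between $129 and $835; elsewhere both bids give the same outcome.
$1630: outcomes coincide → loss $0.
$111: outcomes coincide → loss $0.
$103: outcomes coincide → loss $0.
$238: truthful payoff $597, deviation payoff $0 → loss $597.
$550: truthful payoff $285, deviation payoff $0 → loss $285.
Total loss = $597 + $285 = $882.
In a second-price auction your bid sets only whether you win, not what you pay, so bidding your true value is weakly dominant.

$882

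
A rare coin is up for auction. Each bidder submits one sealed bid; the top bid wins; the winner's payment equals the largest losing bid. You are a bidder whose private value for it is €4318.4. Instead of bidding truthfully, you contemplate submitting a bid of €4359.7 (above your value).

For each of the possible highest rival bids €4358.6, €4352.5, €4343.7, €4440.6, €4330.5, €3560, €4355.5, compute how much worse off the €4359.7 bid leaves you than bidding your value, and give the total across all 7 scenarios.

€148.8

The deviation costs you only when the competing bid falls strictly between €4318.4 and €4359.7; elsewhere both bids give the same outcome.
€4358.6: truthful payoff €0, deviation payoff −€40.2 → loss €40.2.
€4352.5: truthful payoff €0, deviation payoff −€34.1 → loss €34.1.
€4343.7: truthful payoff €0, deviation payoff −€25.3 → loss €25.3.
€4440.6: outcomes coincide → loss €0.
€4330.5: truthful payoff €0, deviation payoff −€12.1 → loss €12.1.
€3560: outcomes coincide → loss €0.
€4355.5: truthful payoff €0, deviation payoff −€37.1 → loss €37.1.
Total loss = €40.2 + €34.1 + €25.3 + €12.1 + €37.1 = €148.8.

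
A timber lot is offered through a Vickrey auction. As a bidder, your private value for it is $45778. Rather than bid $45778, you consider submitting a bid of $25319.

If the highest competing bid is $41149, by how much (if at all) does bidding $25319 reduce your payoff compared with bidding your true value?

$4629

Bidding your value $45778: you win (since $45778 > $41149) and pay $41149. Payoff $4629.
Bidding $25319: you lose. Payoff $0.
The competing bid $41149 lies between your shaded bid and your value, so underbidding forfeits an item you could have won at a profitable price.
Loss from deviating = $4629 − ($0) = $4629.
In a second-price auction your bid sets only whether you win, not what you pay, so bidding your true value is weakly dominant.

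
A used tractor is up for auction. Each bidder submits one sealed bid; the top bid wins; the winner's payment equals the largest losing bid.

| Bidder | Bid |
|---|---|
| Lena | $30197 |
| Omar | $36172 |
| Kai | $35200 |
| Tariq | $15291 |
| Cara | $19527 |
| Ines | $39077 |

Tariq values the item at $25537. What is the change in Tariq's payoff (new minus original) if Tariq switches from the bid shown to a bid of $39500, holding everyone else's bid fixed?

The highest bid among the other bidders is $39077; Tariq's bid doesn't change that.
Original bid $15291: Tariq is not highest (top rival bid is $39077); payoff $0.
Alternative bid $39500: Tariq is highest, pays the top rival bid $39077; payoff $25537 − $39077 = −$13540.
Change in payoff = −$13540 − ($0) = −$13540.

−$13540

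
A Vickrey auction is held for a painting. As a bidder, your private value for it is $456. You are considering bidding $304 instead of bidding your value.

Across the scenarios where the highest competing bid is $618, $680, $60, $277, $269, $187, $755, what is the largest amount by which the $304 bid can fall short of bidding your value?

$0

$618: same outcome either way → loss $0.
$680: same outcome either way → loss $0.
$60: same outcome either way → loss $0.
$277: same outcome either way → loss $0.
$269: same outcome either way → loss $0.
$187: same outcome either way → loss $0.
$755: same outcome either way → loss $0.
Maximum loss: $0.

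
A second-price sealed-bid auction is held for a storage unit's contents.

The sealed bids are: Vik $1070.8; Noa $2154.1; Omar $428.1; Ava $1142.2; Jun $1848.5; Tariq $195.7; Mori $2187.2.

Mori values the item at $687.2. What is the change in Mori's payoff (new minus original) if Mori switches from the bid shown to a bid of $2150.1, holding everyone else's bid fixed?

The highest bid among the other bidders is $2154.1; Mori's bid doesn't change that.
Original bid $2187.2: Mori is highest, pays the top rival bid $2154.1; payoff $687.2 − $2154.1 = −$1466.9.
Alternative bid $2150.1: Mori is not highest (top rival bid is $2154.1); payoff $0.
Change in payoff = $0 − (−$1466.9) = $1466.9.

$1466.9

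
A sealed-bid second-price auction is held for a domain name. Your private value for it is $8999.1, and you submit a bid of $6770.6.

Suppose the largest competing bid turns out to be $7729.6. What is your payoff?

$0

Your bid $6770.6 is below the highest competing bid $7729.6, so you lose.
A losing bidder pays nothing and receives nothing: payoff = $0.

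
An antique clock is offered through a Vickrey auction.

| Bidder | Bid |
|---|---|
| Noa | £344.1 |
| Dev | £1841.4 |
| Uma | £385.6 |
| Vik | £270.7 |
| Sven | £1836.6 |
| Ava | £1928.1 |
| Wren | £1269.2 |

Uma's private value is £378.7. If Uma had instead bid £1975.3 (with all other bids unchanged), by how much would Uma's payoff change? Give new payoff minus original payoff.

The highest bid among the other bidders is £1928.1; Uma's bid doesn't change that.
Original bid £385.6: Uma is not highest (top rival bid is £1928.1); payoff £0.
Alternative bid £1975.3: Uma is highest, pays the top rival bid £1928.1; payoff £378.7 − £1928.1 = −£1549.4.
Change in payoff = −£1549.4 − (£0) = −£1549.4.

−£1549.4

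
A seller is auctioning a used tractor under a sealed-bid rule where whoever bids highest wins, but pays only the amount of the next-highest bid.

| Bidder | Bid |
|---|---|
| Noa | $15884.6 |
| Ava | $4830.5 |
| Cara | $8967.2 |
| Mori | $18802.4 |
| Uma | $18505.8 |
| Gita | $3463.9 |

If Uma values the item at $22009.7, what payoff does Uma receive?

$0

Highest bid: Mori at $18802.4, so Mori wins.
Second-highest bid: Uma at $18505.8 — that is the price the winner pays.
Uma did not win, so Uma pays nothing and receives nothing: payoff $0.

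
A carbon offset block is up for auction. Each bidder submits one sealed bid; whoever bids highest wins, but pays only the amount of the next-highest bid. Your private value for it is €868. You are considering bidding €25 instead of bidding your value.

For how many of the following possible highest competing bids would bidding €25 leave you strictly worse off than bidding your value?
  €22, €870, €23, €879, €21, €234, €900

The deviation hurts exactly when the highest competing bid lies strictly between €25 and €868 — underbidding then forfeits a profitable win.
€22: below both → same outcome either way.
€870: above both → same outcome either way.
€23: below both → same outcome either way.
€879: above both → same outcome either way.
€21: below both → same outcome either way.
€234: inside the interval → strictly worse (loss €634).
€900: above both → same outcome either way.
Count: 1.

1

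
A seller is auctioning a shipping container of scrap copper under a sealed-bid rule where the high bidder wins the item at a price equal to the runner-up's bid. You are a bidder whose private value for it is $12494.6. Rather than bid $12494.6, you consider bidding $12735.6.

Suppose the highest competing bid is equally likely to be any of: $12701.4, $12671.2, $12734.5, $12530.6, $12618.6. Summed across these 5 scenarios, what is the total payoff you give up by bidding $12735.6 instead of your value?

$783.3

The deviation costs you only when the competing bid falls strictly between $12494.6 and $12735.6; elsewhere both bids give the same outcome.
$12701.4: truthful payoff $0, deviation payoff −$206.8 → loss $206.8.
$12671.2: truthful payoff $0, deviation payoff −$176.6 → loss $176.6.
$12734.5: truthful payoff $0, deviation payoff −$239.9 → loss $239.9.
$12530.6: truthful payoff $0, deviation payoff −$36 → loss $36.
$12618.6: truthful payoff $0, deviation payoff −$124 → loss $124.
Total loss = $206.8 + $176.6 + $239.9 + $36 + $124 = $783.3.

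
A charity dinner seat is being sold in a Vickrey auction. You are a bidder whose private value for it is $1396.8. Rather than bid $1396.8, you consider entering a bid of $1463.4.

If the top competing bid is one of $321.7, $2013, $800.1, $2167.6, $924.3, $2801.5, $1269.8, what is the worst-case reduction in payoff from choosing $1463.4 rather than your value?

$321.7: same outcome either way → loss $0.
$2013: same outcome either way → loss $0.
$800.1: same outcome either way → loss $0.
$2167.6: same outcome either way → loss $0.
$924.3: same outcome either way → loss $0.
$2801.5: same outcome either way → loss $0.
$1269.8: same outcome either way → loss $0.
Maximum loss: $0.

$0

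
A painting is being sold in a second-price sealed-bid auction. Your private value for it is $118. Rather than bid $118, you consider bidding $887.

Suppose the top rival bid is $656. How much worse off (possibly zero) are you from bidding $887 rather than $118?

$538

Bidding your value $118: you lose (since $118 < $656). Payoff $0.
Bidding $887: you win and pay $656. Payoff $118 − $656 = −$538.
The competing bid $656 lies between your value and your inflated bid, so overbidding wins an item priced above your value.
Loss from deviating = $0 − (−$538) = $538.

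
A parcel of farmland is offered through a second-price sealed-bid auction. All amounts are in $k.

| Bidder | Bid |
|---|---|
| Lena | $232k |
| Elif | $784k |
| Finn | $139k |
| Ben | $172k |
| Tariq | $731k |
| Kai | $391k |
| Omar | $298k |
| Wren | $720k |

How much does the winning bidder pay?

Highest bid: Elif at $784k, so Elif wins.
Second-highest bid: Tariq at $731k — that is the price the winner pays.

$731k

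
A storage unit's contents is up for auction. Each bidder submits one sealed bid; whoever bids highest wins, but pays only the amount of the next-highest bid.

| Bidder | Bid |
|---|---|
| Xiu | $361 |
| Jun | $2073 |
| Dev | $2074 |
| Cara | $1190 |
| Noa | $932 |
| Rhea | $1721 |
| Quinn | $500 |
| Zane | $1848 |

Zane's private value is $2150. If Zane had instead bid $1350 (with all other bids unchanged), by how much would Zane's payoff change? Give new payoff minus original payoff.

The highest bid among the other bidders is $2074; Zane's bid doesn't change that.
Original bid $1848: Zane is not highest (top rival bid is $2074); payoff $0.
Alternative bid $1350: Zane is not highest (top rival bid is $2074); payoff $0.
Change in payoff = $0 − ($0) = $0.

$0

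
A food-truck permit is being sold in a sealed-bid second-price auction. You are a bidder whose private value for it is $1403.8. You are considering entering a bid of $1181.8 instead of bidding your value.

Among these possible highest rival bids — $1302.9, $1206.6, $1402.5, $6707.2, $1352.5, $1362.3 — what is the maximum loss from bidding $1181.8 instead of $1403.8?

$1302.9: truthful gives $100.9, deviation gives $0 → loss $100.9.
$1206.6: truthful gives $197.2, deviation gives $0 → loss $197.2.
$1402.5: truthful gives $1.3, deviation gives $0 → loss $1.3.
$6707.2: same outcome either way → loss $0.
$1352.5: truthful gives $51.3, deviation gives $0 → loss $51.3.
$1362.3: truthful gives $41.5, deviation gives $0 → loss $41.5.
Maximum loss: $197.2.

$197.2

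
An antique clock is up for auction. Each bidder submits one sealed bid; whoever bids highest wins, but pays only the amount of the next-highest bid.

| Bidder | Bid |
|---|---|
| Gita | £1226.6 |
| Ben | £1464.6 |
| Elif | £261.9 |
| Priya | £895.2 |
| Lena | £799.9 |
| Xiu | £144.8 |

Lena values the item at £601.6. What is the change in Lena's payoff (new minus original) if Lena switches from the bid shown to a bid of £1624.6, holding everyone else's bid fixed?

The highest bid among the other bidders is £1464.6; Lena's bid doesn't change that.
Original bid £799.9: Lena is not highest (top rival bid is £1464.6); payoff £0.
Alternative bid £1624.6: Lena is highest, pays the top rival bid £1464.6; payoff £601.6 − £1464.6 = −£863.
Change in payoff = −£863 − (£0) = −£863.

−£863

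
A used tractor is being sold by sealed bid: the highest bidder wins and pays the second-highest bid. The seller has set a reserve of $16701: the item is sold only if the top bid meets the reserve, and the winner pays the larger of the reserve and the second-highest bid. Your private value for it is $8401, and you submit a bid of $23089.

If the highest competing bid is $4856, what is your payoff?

Your bid $23089 is the highest and exceeds the reserve.
Price = max(second-highest bid, reserve) = max($4856, $16701) = $16701.
Payoff = $8401 − $16701 = −$8300.

−$8300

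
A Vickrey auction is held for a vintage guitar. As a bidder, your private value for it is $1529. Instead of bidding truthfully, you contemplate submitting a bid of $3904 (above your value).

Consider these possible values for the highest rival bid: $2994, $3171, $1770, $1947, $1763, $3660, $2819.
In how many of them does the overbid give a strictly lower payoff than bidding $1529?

7

The deviation hurts exactly when the highest competing bid lies strictly between $1529 and $3904 — overbidding then wins at a price above your value.
$2994: inside the interval → strictly worse (loss $1465).
$3171: inside the interval → strictly worse (loss $1642).
$1770: inside the interval → strictly worse (loss $241).
$1947: inside the interval → strictly worse (loss $418).
$1763: inside the interval → strictly worse (loss $234).
$3660: inside the interval → strictly worse (loss $2131).
$2819: inside the interval → strictly worse (loss $1290).
Count: 7.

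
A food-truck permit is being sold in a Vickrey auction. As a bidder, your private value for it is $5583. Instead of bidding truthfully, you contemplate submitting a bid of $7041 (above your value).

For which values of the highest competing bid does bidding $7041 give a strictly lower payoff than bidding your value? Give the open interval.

($5583, $7041)

If the competing bid is below $5583, both bids win at the same price — no difference.
If it is above $7041, both bids lose — no difference.
If it lies strictly between $5583 and $7041, bidding your value loses (payoff 0) while bidding $7041 wins at a price above your value (payoff negative).
So the deviation strictly hurts on the open interval ($5583, $7041).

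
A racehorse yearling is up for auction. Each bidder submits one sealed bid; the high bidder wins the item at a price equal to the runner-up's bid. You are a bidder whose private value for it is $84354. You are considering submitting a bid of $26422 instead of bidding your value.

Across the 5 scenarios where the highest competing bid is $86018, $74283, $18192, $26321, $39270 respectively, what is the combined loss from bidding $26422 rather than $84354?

The deviation costs you only when the competing bid falls strictly between $26422 and $84354; elsewhere both bids give the same outcome.
$86018: outcomes coincide → loss $0.
$74283: truthful payoff $10071, deviation payoff $0 → loss $10071.
$18192: outcomes coincide → loss $0.
$26321: outcomes coincide → loss $0.
$39270: truthful payoff $45084, deviation payoff $0 → loss $45084.
Total loss = $10071 + $45084 = $55155.

$55155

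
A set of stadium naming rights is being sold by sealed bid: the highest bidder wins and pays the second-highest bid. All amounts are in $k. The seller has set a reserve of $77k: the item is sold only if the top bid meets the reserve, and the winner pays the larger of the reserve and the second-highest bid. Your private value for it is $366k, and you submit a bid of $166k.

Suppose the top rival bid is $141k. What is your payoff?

Your bid $166k is the highest and exceeds the reserve.
Price = max(second-highest bid, reserve) = max($141k, $77k) = $141k.
Payoff = $366k − $141k = $225k.

$225k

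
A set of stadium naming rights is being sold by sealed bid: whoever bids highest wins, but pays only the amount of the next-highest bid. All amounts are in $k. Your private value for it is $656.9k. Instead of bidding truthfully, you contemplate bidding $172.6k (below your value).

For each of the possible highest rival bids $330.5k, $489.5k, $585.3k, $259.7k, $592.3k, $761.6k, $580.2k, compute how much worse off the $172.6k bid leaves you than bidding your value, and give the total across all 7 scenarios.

The deviation costs you only when the competing bid falls strictly between $172.6k and $656.9k; elsewhere both bids give the same outcome.
$330.5k: truthful payoff $326.4k, deviation payoff $0k → loss $326.4k.
$489.5k: truthful payoff $167.4k, deviation payoff $0k → loss $167.4k.
$585.3k: truthful payoff $71.6k, deviation payoff $0k → loss $71.6k.
$259.7k: truthful payoff $397.2k, deviation payoff $0k → loss $397.2k.
$592.3k: truthful payoff $64.6k, deviation payoff $0k → loss $64.6k.
$761.6k: outcomes coincide → loss $0k.
$580.2k: truthful payoff $76.7k, deviation payoff $0k → loss $76.7k.
Total loss = $326.4k + $167.4k + $71.6k + $397.2k + $64.6k + $76.7k = $1103.9k.
In a second-price auction your bid sets only whether you win, not what you pay, so bidding your true value is weakly dominant.

$1103.9k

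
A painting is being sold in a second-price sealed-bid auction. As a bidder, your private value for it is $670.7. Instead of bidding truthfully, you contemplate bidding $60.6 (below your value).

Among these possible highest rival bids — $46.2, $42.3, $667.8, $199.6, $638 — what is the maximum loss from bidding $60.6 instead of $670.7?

$46.2: same outcome either way → loss $0.
$42.3: same outcome either way → loss $0.
$667.8: truthful gives $2.9, deviation gives $0 → loss $2.9.
$199.6: truthful gives $471.1, deviation gives $0 → loss $471.1.
$638: truthful gives $32.7, deviation gives $0 → loss $32.7.
Maximum loss: $471.1.

$471.1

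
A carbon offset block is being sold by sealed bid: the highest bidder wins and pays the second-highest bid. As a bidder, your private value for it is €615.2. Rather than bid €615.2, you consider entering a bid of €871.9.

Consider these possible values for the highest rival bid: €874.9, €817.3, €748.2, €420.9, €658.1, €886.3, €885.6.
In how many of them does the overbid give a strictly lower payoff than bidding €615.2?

3

The deviation hurts exactly when the highest competing bid lies strictly between €615.2 and €871.9 — overbidding then wins at a price above your value.
€874.9: above both → same outcome either way.
€817.3: inside the interval → strictly worse (loss €202.1).
€748.2: inside the interval → strictly worse (loss €133).
€420.9: below both → same outcome either way.
€658.1: inside the interval → strictly worse (loss €42.9).
€886.3: above both → same outcome either way.
€885.6: above both → same outcome either way.
Count: 3.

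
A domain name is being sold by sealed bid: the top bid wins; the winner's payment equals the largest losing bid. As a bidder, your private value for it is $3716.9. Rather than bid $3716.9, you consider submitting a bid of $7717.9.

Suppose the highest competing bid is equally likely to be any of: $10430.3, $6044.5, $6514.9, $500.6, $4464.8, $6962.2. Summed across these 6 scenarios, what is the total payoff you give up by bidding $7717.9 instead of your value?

The deviation costs you only when the competing bid falls strictly between $3716.9 and $7717.9; elsewhere both bids give the same outcome.
$10430.3: outcomes coincide → loss $0.
$6044.5: truthful payoff $0, deviation payoff −$2327.6 → loss $2327.6.
$6514.9: truthful payoff $0, deviation payoff −$2798 → loss $2798.
$500.6: outcomes coincide → loss $0.
$4464.8: truthful payoff $0, deviation payoff −$747.9 → loss $747.9.
$6962.2: truthful payoff $0, deviation payoff −$3245.3 → loss $3245.3.
Total loss = $2327.6 + $2798 + $747.9 + $3245.3 = $9118.8.

$9118.8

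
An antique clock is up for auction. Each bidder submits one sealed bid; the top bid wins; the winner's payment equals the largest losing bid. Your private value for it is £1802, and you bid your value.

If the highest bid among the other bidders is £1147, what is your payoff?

£655

Your bid £1802 exceeds the highest competing bid £1147, so you win.
In a second-price auction the winner pays the second-highest bid, £1147.
Payoff = value − price = £1802 − £1147 = £655.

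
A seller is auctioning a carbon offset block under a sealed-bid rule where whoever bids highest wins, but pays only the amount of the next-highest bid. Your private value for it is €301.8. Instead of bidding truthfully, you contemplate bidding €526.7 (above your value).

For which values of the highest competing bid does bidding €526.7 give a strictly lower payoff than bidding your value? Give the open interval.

If the competing bid is below €301.8, both bids win at the same price — no difference.
If it is above €526.7, both bids lose — no difference.
If it lies strictly between €301.8 and €526.7, bidding your value loses (payoff 0) while bidding €526.7 wins at a price above your value (payoff negative).
So the deviation strictly hurts on the open interval (€301.8, €526.7).
Because the price is fixed by the runner-up's bid, deviating from your value can only change a good outcome into a bad one — never the reverse.

(€301.8, €526.7)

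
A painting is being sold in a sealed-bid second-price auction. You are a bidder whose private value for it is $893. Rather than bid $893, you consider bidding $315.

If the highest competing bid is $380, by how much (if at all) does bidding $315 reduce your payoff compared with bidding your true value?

$513

Bidding your value $893: you win (since $893 > $380) and pay $380. Payoff $513.
Bidding $315: you lose. Payoff $0.
The competing bid $380 lies between your shaded bid and your value, so underbidding forfeits an item you could have won at a profitable price.
Loss from deviating = $513 − ($0) = $513.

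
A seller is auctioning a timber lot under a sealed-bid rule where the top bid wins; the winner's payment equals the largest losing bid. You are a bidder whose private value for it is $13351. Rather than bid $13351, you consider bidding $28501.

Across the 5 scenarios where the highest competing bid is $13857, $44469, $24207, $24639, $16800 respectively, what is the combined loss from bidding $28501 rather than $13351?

The deviation costs you only when the competing bid falls strictly between $13351 and $28501; elsewhere both bids give the same outcome.
$13857: truthful payoff $0, deviation payoff −$506 → loss $506.
$44469: outcomes coincide → loss $0.
$24207: truthful payoff $0, deviation payoff −$10856 → loss $10856.
$24639: truthful payoff $0, deviation payoff −$11288 → loss $11288.
$16800: truthful payoff $0, deviation payoff −$3449 → loss $3449.
Total loss = $506 + $10856 + $11288 + $3449 = $26099.

$26099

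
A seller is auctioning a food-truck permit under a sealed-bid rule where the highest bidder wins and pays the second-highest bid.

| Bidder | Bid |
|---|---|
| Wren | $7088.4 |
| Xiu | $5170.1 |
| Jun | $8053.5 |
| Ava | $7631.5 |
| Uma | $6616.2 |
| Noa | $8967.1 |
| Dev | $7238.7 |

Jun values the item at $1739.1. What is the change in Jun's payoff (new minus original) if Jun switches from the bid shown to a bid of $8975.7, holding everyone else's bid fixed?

The highest bid among the other bidders is $8967.1; Jun's bid doesn't change that.
Original bid $8053.5: Jun is not highest (top rival bid is $8967.1); payoff $0.
Alternative bid $8975.7: Jun is highest, pays the top rival bid $8967.1; payoff $1739.1 − $8967.1 = −$7228.
Change in payoff = −$7228 − ($0) = −$7228.

−$7228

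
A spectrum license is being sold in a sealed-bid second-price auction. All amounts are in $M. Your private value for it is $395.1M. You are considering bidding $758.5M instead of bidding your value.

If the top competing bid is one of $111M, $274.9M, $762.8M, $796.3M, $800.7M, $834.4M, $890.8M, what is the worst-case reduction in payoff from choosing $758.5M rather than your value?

$0M

$111M: same outcome either way → loss $0M.
$274.9M: same outcome either way → loss $0M.
$762.8M: same outcome either way → loss $0M.
$796.3M: same outcome either way → loss $0M.
$800.7M: same outcome either way → loss $0M.
$834.4M: same outcome either way → loss $0M.
$890.8M: same outcome either way → loss $0M.
Maximum loss: $0M.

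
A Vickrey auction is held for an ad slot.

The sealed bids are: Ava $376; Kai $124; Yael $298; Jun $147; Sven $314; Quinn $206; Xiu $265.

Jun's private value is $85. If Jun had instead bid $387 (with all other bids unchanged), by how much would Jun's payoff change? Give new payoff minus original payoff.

−$291

The highest bid among the other bidders is $376; Jun's bid doesn't change that.
Original bid $147: Jun is not highest (top rival bid is $376); payoff $0.
Alternative bid $387: Jun is highest, pays the top rival bid $376; payoff $85 − $376 = −$291.
Change in payoff = −$291 − ($0) = −$291.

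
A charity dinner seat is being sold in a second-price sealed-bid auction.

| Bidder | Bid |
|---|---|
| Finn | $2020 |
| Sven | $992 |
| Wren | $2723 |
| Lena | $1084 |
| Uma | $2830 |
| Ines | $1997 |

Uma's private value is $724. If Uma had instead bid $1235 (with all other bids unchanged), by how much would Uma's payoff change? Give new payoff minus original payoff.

$1999

The highest bid among the other bidders is $2723; Uma's bid doesn't change that.
Original bid $2830: Uma is highest, pays the top rival bid $2723; payoff $724 − $2723 = −$1999.
Alternative bid $1235: Uma is not highest (top rival bid is $2723); payoff $0.
Change in payoff = $0 − (−$1999) = $1999.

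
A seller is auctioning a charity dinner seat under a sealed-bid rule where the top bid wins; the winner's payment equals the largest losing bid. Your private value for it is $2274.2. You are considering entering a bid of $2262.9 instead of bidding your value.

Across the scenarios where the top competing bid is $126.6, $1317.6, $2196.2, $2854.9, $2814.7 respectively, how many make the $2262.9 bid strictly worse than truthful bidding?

0

The deviation hurts exactly when the highest competing bid lies strictly between $2262.9 and $2274.2 — underbidding then forfeits a profitable win.
$126.6: below both → same outcome either way.
$1317.6: below both → same outcome either way.
$2196.2: below both → same outcome either way.
$2854.9: above both → same outcome either way.
$2814.7: above both → same outcome either way.
Count: 0.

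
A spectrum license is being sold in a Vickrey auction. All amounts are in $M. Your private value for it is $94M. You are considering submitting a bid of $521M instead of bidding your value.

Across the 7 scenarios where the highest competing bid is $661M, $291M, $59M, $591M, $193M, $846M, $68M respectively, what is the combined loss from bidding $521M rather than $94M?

The deviation costs you only when the competing bid falls strictly between $94M and $521M; elsewhere both bids give the same outcome.
$661M: outcomes coincide → loss $0M.
$291M: truthful payoff $0M, deviation payoff −$197M → loss $197M.
$59M: outcomes coincide → loss $0M.
$591M: outcomes coincide → loss $0M.
$193M: truthful payoff $0M, deviation payoff −$99M → loss $99M.
$846M: outcomes coincide → loss $0M.
$68M: outcomes coincide → loss $0M.
Total loss = $197M + $99M = $296M.
Because the price is fixed by the runner-up's bid, deviating from your value can only change a good outcome into a bad one — never the reverse.

$296M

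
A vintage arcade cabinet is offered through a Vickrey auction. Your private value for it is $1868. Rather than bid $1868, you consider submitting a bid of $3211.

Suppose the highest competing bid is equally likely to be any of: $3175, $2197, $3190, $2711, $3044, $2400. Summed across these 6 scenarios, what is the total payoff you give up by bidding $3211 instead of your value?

$5509

The deviation costs you only when the competing bid falls strictly between $1868 and $3211; elsewhere both bids give the same outcome.
$3175: truthful payoff $0, deviation payoff −$1307 → loss $1307.
$2197: truthful payoff $0, deviation payoff −$329 → loss $329.
$3190: truthful payoff $0, deviation payoff −$1322 → loss $1322.
$2711: truthful payoff $0, deviation payoff −$843 → loss $843.
$3044: truthful payoff $0, deviation payoff −$1176 → loss $1176.
$2400: truthful payoff $0, deviation payoff −$532 → loss $532.
Total loss = $1307 + $329 + $1322 + $843 + $1176 + $532 = $5509.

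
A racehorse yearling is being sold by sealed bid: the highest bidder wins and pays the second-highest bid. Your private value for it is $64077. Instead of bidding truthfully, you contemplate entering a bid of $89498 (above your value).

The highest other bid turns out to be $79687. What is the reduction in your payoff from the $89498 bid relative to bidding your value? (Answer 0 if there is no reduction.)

Bidding your value $64077: you lose (since $64077 < $79687). Payoff $0.
Bidding $89498: you win and pay $79687. Payoff $64077 − $79687 = −$15610.
The competing bid $79687 lies between your value and your inflated bid, so overbidding wins an item priced above your value.
Loss from deviating = $0 − (−$15610) = $15610.
Truthful bidding weakly dominates here: raising your bid can only win items priced above your value, and lowering it can only forfeit items priced below.

$15610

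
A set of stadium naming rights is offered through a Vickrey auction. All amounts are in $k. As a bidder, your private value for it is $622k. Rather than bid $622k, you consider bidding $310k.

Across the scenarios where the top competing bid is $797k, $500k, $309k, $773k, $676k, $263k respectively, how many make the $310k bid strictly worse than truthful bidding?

1

The deviation hurts exactly when the highest competing bid lies strictly between $310k and $622k — underbidding then forfeits a profitable win.
$797k: above both → same outcome either way.
$500k: inside the interval → strictly worse (loss $122k).
$309k: below both → same outcome either way.
$773k: above both → same outcome either way.
$676k: above both → same outcome either way.
$263k: below both → same outcome either way.
Count: 1.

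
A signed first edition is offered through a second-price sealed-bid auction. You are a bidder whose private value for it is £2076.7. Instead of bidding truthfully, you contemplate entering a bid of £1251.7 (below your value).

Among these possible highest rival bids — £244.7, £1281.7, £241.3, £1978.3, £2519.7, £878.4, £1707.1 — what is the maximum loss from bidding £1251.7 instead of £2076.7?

£795

£244.7: same outcome either way → loss £0.
£1281.7: truthful gives £795, deviation gives £0 → loss £795.
£241.3: same outcome either way → loss £0.
£1978.3: truthful gives £98.4, deviation gives £0 → loss £98.4.
£2519.7: same outcome either way → loss £0.
£878.4: same outcome either way → loss £0.
£1707.1: truthful gives £369.6, deviation gives £0 → loss £369.6.
Maximum loss: £795.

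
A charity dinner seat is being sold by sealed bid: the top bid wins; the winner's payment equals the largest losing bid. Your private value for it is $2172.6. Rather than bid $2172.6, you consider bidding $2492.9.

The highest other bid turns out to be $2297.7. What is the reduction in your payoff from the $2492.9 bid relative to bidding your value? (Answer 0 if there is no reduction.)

$125.1

Bidding your value $2172.6: you lose (since $2172.6 < $2297.7). Payoff $0.
Bidding $2492.9: you win and pay $2297.7. Payoff $2172.6 − $2297.7 = −$125.1.
The competing bid $2297.7 lies between your value and your inflated bid, so overbidding wins an item priced above your value.
Loss from deviating = $0 − (−$125.1) = $125.1.
Truthful bidding weakly dominates here: raising your bid can only win items priced above your value, and lowering it can only forfeit items priced below.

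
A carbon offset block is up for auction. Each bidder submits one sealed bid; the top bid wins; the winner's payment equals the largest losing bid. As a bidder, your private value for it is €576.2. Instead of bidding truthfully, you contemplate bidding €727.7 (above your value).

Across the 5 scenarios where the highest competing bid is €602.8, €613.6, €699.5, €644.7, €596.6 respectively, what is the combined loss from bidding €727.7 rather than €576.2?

€276.2

The deviation costs you only when the competing bid falls strictly between €576.2 and €727.7; elsewhere both bids give the same outcome.
€602.8: truthful payoff €0, deviation payoff −€26.6 → loss €26.6.
€613.6: truthful payoff €0, deviation payoff −€37.4 → loss €37.4.
€699.5: truthful payoff €0, deviation payoff −€123.3 → loss €123.3.
€644.7: truthful payoff €0, deviation payoff −€68.5 → loss €68.5.
€596.6: truthful payoff €0, deviation payoff −€20.4 → loss €20.4.
Total loss = €26.6 + €37.4 + €123.3 + €68.5 + €20.4 = €276.2.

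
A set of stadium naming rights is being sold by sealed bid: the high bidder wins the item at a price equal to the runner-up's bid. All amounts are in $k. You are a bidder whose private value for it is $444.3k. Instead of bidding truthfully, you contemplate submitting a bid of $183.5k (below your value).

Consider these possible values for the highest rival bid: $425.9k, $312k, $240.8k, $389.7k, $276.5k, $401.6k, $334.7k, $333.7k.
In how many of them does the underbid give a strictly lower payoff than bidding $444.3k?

The deviation hurts exactly when the highest competing bid lies strictly between $183.5k and $444.3k — underbidding then forfeits a profitable win.
$425.9k: inside the interval → strictly worse (loss $18.4k).
$312k: inside the interval → strictly worse (loss $132.3k).
$240.8k: inside the interval → strictly worse (loss $203.5k).
$389.7k: inside the interval → strictly worse (loss $54.6k).
$276.5k: inside the interval → strictly worse (loss $167.8k).
$401.6k: inside the interval → strictly worse (loss $42.7k).
$334.7k: inside the interval → strictly worse (loss $109.6k).
$333.7k: inside the interval → strictly worse (loss $110.6k).
Count: 8.

8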